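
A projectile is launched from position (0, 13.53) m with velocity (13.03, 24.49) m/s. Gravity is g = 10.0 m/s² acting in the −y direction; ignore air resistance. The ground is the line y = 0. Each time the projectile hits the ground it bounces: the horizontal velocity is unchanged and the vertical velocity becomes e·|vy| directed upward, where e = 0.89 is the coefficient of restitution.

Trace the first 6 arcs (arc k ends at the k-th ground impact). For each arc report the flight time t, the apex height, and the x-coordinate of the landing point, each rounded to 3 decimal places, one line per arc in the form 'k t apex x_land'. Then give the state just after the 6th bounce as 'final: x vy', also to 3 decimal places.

Arc 1: start y=13.530, vy=24.490 → t=5.399, apex=43.518, x_land=70.351, impact vy=-29.502
  bounce: vy ← 0.89·29.502 = 26.257
Arc 2: start y=0.000, vy=26.257 → t=5.251, apex=34.471, x_land=138.776, impact vy=-26.257
  bounce: vy ← 0.89·26.257 = 23.368
Arc 3: start y=0.000, vy=23.368 → t=4.674, apex=27.304, x_land=199.674, impact vy=-23.368
  bounce: vy ← 0.89·23.368 = 20.798
Arc 4: start y=0.000, vy=20.798 → t=4.160, apex=21.628, x_land=253.874, impact vy=-20.798
  bounce: vy ← 0.89·20.798 = 18.510
Arc 5: start y=0.000, vy=18.510 → t=3.702, apex=17.131, x_land=302.111, impact vy=-18.510
  bounce: vy ← 0.89·18.510 = 16.474
Arc 6: start y=0.000, vy=16.474 → t=3.295, apex=13.570, x_land=345.042, impact vy=-16.474
  bounce: vy ← 0.89·16.474 = 14.662

1 5.399 43.518 70.351
2 5.251 34.471 138.776
3 4.674 27.304 199.674
4 4.160 21.628 253.874
5 3.702 17.131 302.111
6 3.295 13.570 345.042
final: 345.042 14.662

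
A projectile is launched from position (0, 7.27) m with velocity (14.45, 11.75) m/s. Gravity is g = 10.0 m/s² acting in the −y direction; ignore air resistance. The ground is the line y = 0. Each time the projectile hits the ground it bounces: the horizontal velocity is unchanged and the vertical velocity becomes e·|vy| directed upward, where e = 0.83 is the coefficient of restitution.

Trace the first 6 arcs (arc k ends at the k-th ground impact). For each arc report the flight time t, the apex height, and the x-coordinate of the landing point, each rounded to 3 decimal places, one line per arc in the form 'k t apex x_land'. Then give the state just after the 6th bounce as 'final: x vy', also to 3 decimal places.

1 2.859 14.173 41.307
2 2.795 9.764 81.693
3 2.320 6.726 115.212
4 1.925 4.634 143.034
5 1.598 3.192 166.126
6 1.326 2.199 185.292
final: 185.292 5.504

Arc 1: start y=7.270, vy=11.750 → t=2.859, apex=14.173, x_land=41.307, impact vy=-16.836
  bounce: vy ← 0.83·16.836 = 13.974
Arc 2: start y=0.000, vy=13.974 → t=2.795, apex=9.764, x_land=81.693, impact vy=-13.974
  bounce: vy ← 0.83·13.974 = 11.599
Arc 3: start y=0.000, vy=11.599 → t=2.320, apex=6.726, x_land=115.212, impact vy=-11.599
  bounce: vy ← 0.83·11.599 = 9.627
Arc 4: start y=0.000, vy=9.627 → t=1.925, apex=4.634, x_land=143.034, impact vy=-9.627
  bounce: vy ← 0.83·9.627 = 7.990
Arc 5: start y=0.000, vy=7.990 → t=1.598, apex=3.192, x_land=166.126, impact vy=-7.990
  bounce: vy ← 0.83·7.990 = 6.632
Arc 6: start y=0.000, vy=6.632 → t=1.326, apex=2.199, x_land=185.292, impact vy=-6.632
  bounce: vy ← 0.83·6.632 = 5.504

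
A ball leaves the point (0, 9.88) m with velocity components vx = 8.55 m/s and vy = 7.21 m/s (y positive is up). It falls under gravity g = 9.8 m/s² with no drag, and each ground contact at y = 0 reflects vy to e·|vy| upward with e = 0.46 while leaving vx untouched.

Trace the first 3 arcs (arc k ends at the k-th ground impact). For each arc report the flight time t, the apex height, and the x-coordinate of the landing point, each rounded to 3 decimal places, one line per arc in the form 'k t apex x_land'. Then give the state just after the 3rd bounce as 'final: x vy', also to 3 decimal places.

1 2.335 12.532 19.964
2 1.471 2.652 32.544
3 0.677 0.561 38.330
final: 38.330 1.526

Arc 1: start y=9.880, vy=7.210 → t=2.335, apex=12.532, x_land=19.964, impact vy=-15.673
  bounce: vy ← 0.46·15.673 = 7.209
Arc 2: start y=0.000, vy=7.209 → t=1.471, apex=2.652, x_land=32.544, impact vy=-7.209
  bounce: vy ← 0.46·7.209 = 3.316
Arc 3: start y=0.000, vy=3.316 → t=0.677, apex=0.561, x_land=38.330, impact vy=-3.316
  bounce: vy ← 0.46·3.316 = 1.526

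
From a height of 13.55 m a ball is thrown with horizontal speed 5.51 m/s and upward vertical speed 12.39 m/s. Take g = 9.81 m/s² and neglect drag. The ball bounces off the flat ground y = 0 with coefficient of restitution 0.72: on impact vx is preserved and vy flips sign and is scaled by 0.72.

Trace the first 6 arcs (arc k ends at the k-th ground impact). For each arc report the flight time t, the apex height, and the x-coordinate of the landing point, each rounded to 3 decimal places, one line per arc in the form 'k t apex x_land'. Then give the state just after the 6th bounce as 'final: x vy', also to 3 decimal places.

1 3.350 21.374 18.461
2 3.006 11.080 35.024
3 2.164 5.744 46.950
4 1.558 2.978 55.536
5 1.122 1.544 61.718
6 0.808 0.800 66.169
final: 66.169 2.853

Arc 1: start y=13.550, vy=12.390 → t=3.350, apex=21.374, x_land=18.461, impact vy=-20.478
  bounce: vy ← 0.72·20.478 = 14.744
Arc 2: start y=0.000, vy=14.744 → t=3.006, apex=11.080, x_land=35.024, impact vy=-14.744
  bounce: vy ← 0.72·14.744 = 10.616
Arc 3: start y=0.000, vy=10.616 → t=2.164, apex=5.744, x_land=46.950, impact vy=-10.616
  bounce: vy ← 0.72·10.616 = 7.644
Arc 4: start y=0.000, vy=7.644 → t=1.558, apex=2.978, x_land=55.536, impact vy=-7.644
  bounce: vy ← 0.72·7.644 = 5.503
Arc 5: start y=0.000, vy=5.503 → t=1.122, apex=1.544, x_land=61.718, impact vy=-5.503
  bounce: vy ← 0.72·5.503 = 3.962
Arc 6: start y=0.000, vy=3.962 → t=0.808, apex=0.800, x_land=66.169, impact vy=-3.962
  bounce: vy ← 0.72·3.962 = 2.853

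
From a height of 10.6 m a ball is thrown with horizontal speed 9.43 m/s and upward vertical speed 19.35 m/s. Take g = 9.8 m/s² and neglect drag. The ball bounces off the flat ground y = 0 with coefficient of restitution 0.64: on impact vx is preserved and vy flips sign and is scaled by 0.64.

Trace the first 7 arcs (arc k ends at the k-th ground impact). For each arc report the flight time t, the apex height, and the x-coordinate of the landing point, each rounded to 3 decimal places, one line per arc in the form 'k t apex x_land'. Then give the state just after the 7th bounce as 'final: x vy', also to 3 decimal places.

1 4.437 29.703 41.837
2 3.151 12.166 71.555
3 2.017 4.983 90.575
4 1.291 2.041 102.748
5 0.826 0.836 110.538
6 0.529 0.342 115.524
7 0.338 0.140 118.715
final: 118.715 1.061

Arc 1: start y=10.600, vy=19.350 → t=4.437, apex=29.703, x_land=41.837, impact vy=-24.128
  bounce: vy ← 0.64·24.128 = 15.442
Arc 2: start y=0.000, vy=15.442 → t=3.151, apex=12.166, x_land=71.555, impact vy=-15.442
  bounce: vy ← 0.64·15.442 = 9.883
Arc 3: start y=0.000, vy=9.883 → t=2.017, apex=4.983, x_land=90.575, impact vy=-9.883
  bounce: vy ← 0.64·9.883 = 6.325
Arc 4: start y=0.000, vy=6.325 → t=1.291, apex=2.041, x_land=102.748, impact vy=-6.325
  bounce: vy ← 0.64·6.325 = 4.048
Arc 5: start y=0.000, vy=4.048 → t=0.826, apex=0.836, x_land=110.538, impact vy=-4.048
  bounce: vy ← 0.64·4.048 = 2.591
Arc 6: start y=0.000, vy=2.591 → t=0.529, apex=0.342, x_land=115.524, impact vy=-2.591
  bounce: vy ← 0.64·2.591 = 1.658
Arc 7: start y=0.000, vy=1.658 → t=0.338, apex=0.140, x_land=118.715, impact vy=-1.658
  bounce: vy ← 0.64·1.658 = 1.061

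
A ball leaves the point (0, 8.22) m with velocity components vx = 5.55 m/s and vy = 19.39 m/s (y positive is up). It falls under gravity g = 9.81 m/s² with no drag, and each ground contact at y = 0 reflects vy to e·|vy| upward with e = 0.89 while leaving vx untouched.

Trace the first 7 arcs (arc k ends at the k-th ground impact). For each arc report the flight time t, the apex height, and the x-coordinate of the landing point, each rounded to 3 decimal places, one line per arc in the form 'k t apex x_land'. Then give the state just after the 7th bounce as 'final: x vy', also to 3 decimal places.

1 4.339 27.383 24.083
2 4.206 21.690 47.425
3 3.743 17.181 68.199
4 3.331 13.609 86.688
5 2.965 10.779 103.143
6 2.639 8.538 117.788
7 2.348 6.763 130.822
final: 130.822 10.252

Arc 1: start y=8.220, vy=19.390 → t=4.339, apex=27.383, x_land=24.083, impact vy=-23.179
  bounce: vy ← 0.89·23.179 = 20.629
Arc 2: start y=0.000, vy=20.629 → t=4.206, apex=21.690, x_land=47.425, impact vy=-20.629
  bounce: vy ← 0.89·20.629 = 18.360
Arc 3: start y=0.000, vy=18.360 → t=3.743, apex=17.181, x_land=68.199, impact vy=-18.360
  bounce: vy ← 0.89·18.360 = 16.340
Arc 4: start y=0.000, vy=16.340 → t=3.331, apex=13.609, x_land=86.688, impact vy=-16.340
  bounce: vy ← 0.89·16.340 = 14.543
Arc 5: start y=0.000, vy=14.543 → t=2.965, apex=10.779, x_land=103.143, impact vy=-14.543
  bounce: vy ← 0.89·14.543 = 12.943
Arc 6: start y=0.000, vy=12.943 → t=2.639, apex=8.538, x_land=117.788, impact vy=-12.943
  bounce: vy ← 0.89·12.943 = 11.519
Arc 7: start y=0.000, vy=11.519 → t=2.348, apex=6.763, x_land=130.822, impact vy=-11.519
  bounce: vy ← 0.89·11.519 = 10.252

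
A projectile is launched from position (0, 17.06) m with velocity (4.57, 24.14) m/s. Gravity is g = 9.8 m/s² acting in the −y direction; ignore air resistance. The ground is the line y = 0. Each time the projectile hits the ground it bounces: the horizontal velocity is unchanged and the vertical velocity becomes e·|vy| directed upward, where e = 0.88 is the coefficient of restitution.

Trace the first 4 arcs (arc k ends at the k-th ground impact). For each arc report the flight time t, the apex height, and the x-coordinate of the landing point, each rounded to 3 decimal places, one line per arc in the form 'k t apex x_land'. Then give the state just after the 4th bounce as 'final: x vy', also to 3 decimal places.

Arc 1: start y=17.060, vy=24.140 → t=5.553, apex=46.792, x_land=25.379, impact vy=-30.284
  bounce: vy ← 0.88·30.284 = 26.650
Arc 2: start y=0.000, vy=26.650 → t=5.439, apex=36.235, x_land=50.234, impact vy=-26.650
  bounce: vy ← 0.88·26.650 = 23.452
Arc 3: start y=0.000, vy=23.452 → t=4.786, apex=28.061, x_land=72.107, impact vy=-23.452
  bounce: vy ← 0.88·23.452 = 20.638
Arc 4: start y=0.000, vy=20.638 → t=4.212, apex=21.730, x_land=91.355, impact vy=-20.638
  bounce: vy ← 0.88·20.638 = 18.161

1 5.553 46.792 25.379
2 5.439 36.235 50.234
3 4.786 28.061 72.107
4 4.212 21.730 91.355
final: 91.355 18.161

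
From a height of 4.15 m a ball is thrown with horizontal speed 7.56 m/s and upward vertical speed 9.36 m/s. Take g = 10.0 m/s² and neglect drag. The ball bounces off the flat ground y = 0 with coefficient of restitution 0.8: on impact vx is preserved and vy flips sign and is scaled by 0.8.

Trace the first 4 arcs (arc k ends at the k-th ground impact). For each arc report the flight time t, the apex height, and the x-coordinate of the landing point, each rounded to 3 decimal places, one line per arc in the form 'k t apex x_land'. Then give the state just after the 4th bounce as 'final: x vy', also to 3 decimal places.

Arc 1: start y=4.150, vy=9.360 → t=2.242, apex=8.530, x_land=16.951, impact vy=-13.062
  bounce: vy ← 0.8·13.062 = 10.449
Arc 2: start y=0.000, vy=10.449 → t=2.090, apex=5.460, x_land=32.750, impact vy=-10.449
  bounce: vy ← 0.8·10.449 = 8.360
Arc 3: start y=0.000, vy=8.360 → t=1.672, apex=3.494, x_land=45.390, impact vy=-8.360
  bounce: vy ← 0.8·8.360 = 6.688
Arc 4: start y=0.000, vy=6.688 → t=1.338, apex=2.236, x_land=55.502, impact vy=-6.688
  bounce: vy ← 0.8·6.688 = 5.350

1 2.242 8.530 16.951
2 2.090 5.460 32.750
3 1.672 3.494 45.390
4 1.338 2.236 55.502
final: 55.502 5.350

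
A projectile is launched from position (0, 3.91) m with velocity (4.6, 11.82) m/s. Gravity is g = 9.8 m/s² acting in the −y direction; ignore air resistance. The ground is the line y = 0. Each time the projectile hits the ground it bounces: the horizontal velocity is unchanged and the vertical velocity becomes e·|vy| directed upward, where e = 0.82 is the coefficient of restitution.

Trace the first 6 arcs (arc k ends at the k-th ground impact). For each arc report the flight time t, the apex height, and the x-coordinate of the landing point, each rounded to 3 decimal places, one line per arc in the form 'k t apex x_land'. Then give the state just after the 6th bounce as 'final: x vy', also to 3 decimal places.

1 2.707 11.038 12.452
2 2.461 7.422 23.775
3 2.018 4.991 33.060
4 1.655 3.356 40.673
5 1.357 2.256 46.916
6 1.113 1.517 52.035
final: 52.035 4.472

Arc 1: start y=3.910, vy=11.820 → t=2.707, apex=11.038, x_land=12.452, impact vy=-14.709
  bounce: vy ← 0.82·14.709 = 12.061
Arc 2: start y=0.000, vy=12.061 → t=2.461, apex=7.422, x_land=23.775, impact vy=-12.061
  bounce: vy ← 0.82·12.061 = 9.890
Arc 3: start y=0.000, vy=9.890 → t=2.018, apex=4.991, x_land=33.060, impact vy=-9.890
  bounce: vy ← 0.82·9.890 = 8.110
Arc 4: start y=0.000, vy=8.110 → t=1.655, apex=3.356, x_land=40.673, impact vy=-8.110
  bounce: vy ← 0.82·8.110 = 6.650
Arc 5: start y=0.000, vy=6.650 → t=1.357, apex=2.256, x_land=46.916, impact vy=-6.650
  bounce: vy ← 0.82·6.650 = 5.453
Arc 6: start y=0.000, vy=5.453 → t=1.113, apex=1.517, x_land=52.035, impact vy=-5.453
  bounce: vy ← 0.82·5.453 = 4.472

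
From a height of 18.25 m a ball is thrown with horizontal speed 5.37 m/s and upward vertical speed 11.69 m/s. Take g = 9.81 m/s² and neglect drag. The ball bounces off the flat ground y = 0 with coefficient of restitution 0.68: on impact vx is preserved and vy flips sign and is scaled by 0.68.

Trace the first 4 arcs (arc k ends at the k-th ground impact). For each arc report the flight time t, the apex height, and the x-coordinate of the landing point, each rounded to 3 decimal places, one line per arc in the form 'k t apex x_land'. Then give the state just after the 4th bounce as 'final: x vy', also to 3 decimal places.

Arc 1: start y=18.250, vy=11.690 → t=3.459, apex=25.215, x_land=18.575, impact vy=-22.242
  bounce: vy ← 0.68·22.242 = 15.125
Arc 2: start y=0.000, vy=15.125 → t=3.084, apex=11.659, x_land=35.133, impact vy=-15.125
  bounce: vy ← 0.68·15.125 = 10.285
Arc 3: start y=0.000, vy=10.285 → t=2.097, apex=5.391, x_land=46.393, impact vy=-10.285
  bounce: vy ← 0.68·10.285 = 6.994
Arc 4: start y=0.000, vy=6.994 → t=1.426, apex=2.493, x_land=54.050, impact vy=-6.994
  bounce: vy ← 0.68·6.994 = 4.756

1 3.459 25.215 18.575
2 3.084 11.659 35.133
3 2.097 5.391 46.393
4 1.426 2.493 54.050
final: 54.050 4.756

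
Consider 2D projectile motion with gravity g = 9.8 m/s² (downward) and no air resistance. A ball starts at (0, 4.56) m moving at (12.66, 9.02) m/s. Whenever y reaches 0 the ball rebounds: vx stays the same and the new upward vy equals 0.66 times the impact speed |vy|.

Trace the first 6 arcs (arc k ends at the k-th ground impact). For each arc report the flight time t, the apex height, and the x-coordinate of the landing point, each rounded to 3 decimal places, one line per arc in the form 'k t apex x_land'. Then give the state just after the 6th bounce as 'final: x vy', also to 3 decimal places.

Arc 1: start y=4.560, vy=9.020 → t=2.254, apex=8.711, x_land=28.532, impact vy=-13.067
  bounce: vy ← 0.66·13.067 = 8.624
Arc 2: start y=0.000, vy=8.624 → t=1.760, apex=3.795, x_land=50.814, impact vy=-8.624
  bounce: vy ← 0.66·8.624 = 5.692
Arc 3: start y=0.000, vy=5.692 → t=1.162, apex=1.653, x_land=65.520, impact vy=-5.692
  bounce: vy ← 0.66·5.692 = 3.757
Arc 4: start y=0.000, vy=3.757 → t=0.767, apex=0.720, x_land=75.225, impact vy=-3.757
  bounce: vy ← 0.66·3.757 = 2.479
Arc 5: start y=0.000, vy=2.479 → t=0.506, apex=0.314, x_land=81.631, impact vy=-2.479
  bounce: vy ← 0.66·2.479 = 1.636
Arc 6: start y=0.000, vy=1.636 → t=0.334, apex=0.137, x_land=85.859, impact vy=-1.636
  bounce: vy ← 0.66·1.636 = 1.080

1 2.254 8.711 28.532
2 1.760 3.795 50.814
3 1.162 1.653 65.520
4 0.767 0.720 75.225
5 0.506 0.314 81.631
6 0.334 0.137 85.859
final: 85.859 1.080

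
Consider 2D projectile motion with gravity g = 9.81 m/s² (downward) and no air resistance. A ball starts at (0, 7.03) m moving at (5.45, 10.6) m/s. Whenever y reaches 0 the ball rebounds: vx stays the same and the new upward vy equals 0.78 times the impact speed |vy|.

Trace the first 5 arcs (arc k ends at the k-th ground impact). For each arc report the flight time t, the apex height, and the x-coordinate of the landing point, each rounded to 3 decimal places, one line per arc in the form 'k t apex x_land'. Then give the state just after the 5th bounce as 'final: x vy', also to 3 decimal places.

1 2.693 12.757 14.678
2 2.516 7.761 28.389
3 1.962 4.722 39.084
4 1.531 2.873 47.426
5 1.194 1.748 53.932
final: 53.932 4.568

Arc 1: start y=7.030, vy=10.600 → t=2.693, apex=12.757, x_land=14.678, impact vy=-15.821
  bounce: vy ← 0.78·15.821 = 12.340
Arc 2: start y=0.000, vy=12.340 → t=2.516, apex=7.761, x_land=28.389, impact vy=-12.340
  bounce: vy ← 0.78·12.340 = 9.625
Arc 3: start y=0.000, vy=9.625 → t=1.962, apex=4.722, x_land=39.084, impact vy=-9.625
  bounce: vy ← 0.78·9.625 = 7.508
Arc 4: start y=0.000, vy=7.508 → t=1.531, apex=2.873, x_land=47.426, impact vy=-7.508
  bounce: vy ← 0.78·7.508 = 5.856
Arc 5: start y=0.000, vy=5.856 → t=1.194, apex=1.748, x_land=53.932, impact vy=-5.856
  bounce: vy ← 0.78·5.856 = 4.568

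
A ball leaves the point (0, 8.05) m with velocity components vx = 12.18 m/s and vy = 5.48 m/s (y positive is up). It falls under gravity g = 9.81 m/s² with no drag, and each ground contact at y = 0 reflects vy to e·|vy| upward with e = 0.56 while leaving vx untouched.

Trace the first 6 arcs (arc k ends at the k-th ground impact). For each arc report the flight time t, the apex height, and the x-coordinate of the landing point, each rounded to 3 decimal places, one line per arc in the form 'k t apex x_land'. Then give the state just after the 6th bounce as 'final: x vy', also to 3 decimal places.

Arc 1: start y=8.050, vy=5.480 → t=1.956, apex=9.581, x_land=23.826, impact vy=-13.710
  bounce: vy ← 0.56·13.710 = 7.678
Arc 2: start y=0.000, vy=7.678 → t=1.565, apex=3.004, x_land=42.892, impact vy=-7.678
  bounce: vy ← 0.56·7.678 = 4.300
Arc 3: start y=0.000, vy=4.300 → t=0.877, apex=0.942, x_land=53.568, impact vy=-4.300
  bounce: vy ← 0.56·4.300 = 2.408
Arc 4: start y=0.000, vy=2.408 → t=0.491, apex=0.295, x_land=59.547, impact vy=-2.408
  bounce: vy ← 0.56·2.408 = 1.348
Arc 5: start y=0.000, vy=1.348 → t=0.275, apex=0.093, x_land=62.895, impact vy=-1.348
  bounce: vy ← 0.56·1.348 = 0.755
Arc 6: start y=0.000, vy=0.755 → t=0.154, apex=0.029, x_land=64.770, impact vy=-0.755
  bounce: vy ← 0.56·0.755 = 0.423

1 1.956 9.581 23.826
2 1.565 3.004 42.892
3 0.877 0.942 53.568
4 0.491 0.295 59.547
5 0.275 0.093 62.895
6 0.154 0.029 64.770
final: 64.770 0.423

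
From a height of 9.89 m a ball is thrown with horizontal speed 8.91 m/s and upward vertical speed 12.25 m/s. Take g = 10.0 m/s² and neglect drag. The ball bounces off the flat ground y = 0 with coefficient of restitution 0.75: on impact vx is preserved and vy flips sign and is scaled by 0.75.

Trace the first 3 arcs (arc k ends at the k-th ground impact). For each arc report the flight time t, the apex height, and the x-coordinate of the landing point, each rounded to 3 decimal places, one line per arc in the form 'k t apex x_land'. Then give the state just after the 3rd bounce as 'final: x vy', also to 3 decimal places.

1 3.090 17.393 27.533
2 2.798 9.784 52.460
3 2.098 5.503 71.155
final: 71.155 7.868

Arc 1: start y=9.890, vy=12.250 → t=3.090, apex=17.393, x_land=27.533, impact vy=-18.651
  bounce: vy ← 0.75·18.651 = 13.988
Arc 2: start y=0.000, vy=13.988 → t=2.798, apex=9.784, x_land=52.460, impact vy=-13.988
  bounce: vy ← 0.75·13.988 = 10.491
Arc 3: start y=0.000, vy=10.491 → t=2.098, apex=5.503, x_land=71.155, impact vy=-10.491
  bounce: vy ← 0.75·10.491 = 7.868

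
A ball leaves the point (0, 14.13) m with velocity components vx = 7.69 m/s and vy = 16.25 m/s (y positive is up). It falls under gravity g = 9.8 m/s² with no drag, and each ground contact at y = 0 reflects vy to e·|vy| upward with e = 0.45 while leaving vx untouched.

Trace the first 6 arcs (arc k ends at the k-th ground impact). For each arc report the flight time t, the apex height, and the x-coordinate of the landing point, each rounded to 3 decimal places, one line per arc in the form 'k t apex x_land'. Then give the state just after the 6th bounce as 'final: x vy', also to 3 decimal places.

1 4.032 27.603 31.003
2 2.136 5.590 47.429
3 0.961 1.132 54.821
4 0.433 0.229 58.148
5 0.195 0.046 59.645
6 0.088 0.009 60.318
final: 60.318 0.193

Arc 1: start y=14.130, vy=16.250 → t=4.032, apex=27.603, x_land=31.003, impact vy=-23.260
  bounce: vy ← 0.45·23.260 = 10.467
Arc 2: start y=0.000, vy=10.467 → t=2.136, apex=5.590, x_land=47.429, impact vy=-10.467
  bounce: vy ← 0.45·10.467 = 4.710
Arc 3: start y=0.000, vy=4.710 → t=0.961, apex=1.132, x_land=54.821, impact vy=-4.710
  bounce: vy ← 0.45·4.710 = 2.120
Arc 4: start y=0.000, vy=2.120 → t=0.433, apex=0.229, x_land=58.148, impact vy=-2.120
  bounce: vy ← 0.45·2.120 = 0.954
Arc 5: start y=0.000, vy=0.954 → t=0.195, apex=0.046, x_land=59.645, impact vy=-0.954
  bounce: vy ← 0.45·0.954 = 0.429
Arc 6: start y=0.000, vy=0.429 → t=0.088, apex=0.009, x_land=60.318, impact vy=-0.429
  bounce: vy ← 0.45·0.429 = 0.193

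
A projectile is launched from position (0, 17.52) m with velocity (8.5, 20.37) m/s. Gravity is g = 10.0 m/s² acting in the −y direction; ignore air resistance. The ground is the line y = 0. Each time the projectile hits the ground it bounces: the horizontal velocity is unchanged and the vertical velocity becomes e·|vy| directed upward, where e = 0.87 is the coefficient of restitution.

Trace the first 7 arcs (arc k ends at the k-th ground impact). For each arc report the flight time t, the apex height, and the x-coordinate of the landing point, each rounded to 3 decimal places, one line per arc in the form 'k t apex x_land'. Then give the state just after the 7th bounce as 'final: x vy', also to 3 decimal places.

Arc 1: start y=17.520, vy=20.370 → t=4.803, apex=38.267, x_land=40.830, impact vy=-27.665
  bounce: vy ← 0.87·27.665 = 24.068
Arc 2: start y=0.000, vy=24.068 → t=4.814, apex=28.964, x_land=81.746, impact vy=-24.068
  bounce: vy ← 0.87·24.068 = 20.939
Arc 3: start y=0.000, vy=20.939 → t=4.188, apex=21.923, x_land=117.343, impact vy=-20.939
  bounce: vy ← 0.87·20.939 = 18.217
Arc 4: start y=0.000, vy=18.217 → t=3.643, apex=16.594, x_land=148.312, impact vy=-18.217
  bounce: vy ← 0.87·18.217 = 15.849
Arc 5: start y=0.000, vy=15.849 → t=3.170, apex=12.560, x_land=175.255, impact vy=-15.849
  bounce: vy ← 0.87·15.849 = 13.789
Arc 6: start y=0.000, vy=13.789 → t=2.758, apex=9.506, x_land=198.696, impact vy=-13.789
  bounce: vy ← 0.87·13.789 = 11.996
Arc 7: start y=0.000, vy=11.996 → t=2.399, apex=7.195, x_land=219.090, impact vy=-11.996
  bounce: vy ← 0.87·11.996 = 10.437

1 4.803 38.267 40.830
2 4.814 28.964 81.746
3 4.188 21.923 117.343
4 3.643 16.594 148.312
5 3.170 12.560 175.255
6 2.758 9.506 198.696
7 2.399 7.195 219.090
final: 219.090 10.437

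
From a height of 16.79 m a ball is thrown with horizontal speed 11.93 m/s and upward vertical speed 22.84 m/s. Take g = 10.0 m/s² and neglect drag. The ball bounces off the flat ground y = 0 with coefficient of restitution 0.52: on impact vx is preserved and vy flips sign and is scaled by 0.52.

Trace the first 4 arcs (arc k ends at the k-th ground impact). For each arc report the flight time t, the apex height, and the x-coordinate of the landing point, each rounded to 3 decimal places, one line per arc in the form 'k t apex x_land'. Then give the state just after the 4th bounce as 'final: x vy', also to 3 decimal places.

Arc 1: start y=16.790, vy=22.840 → t=5.212, apex=42.873, x_land=62.182, impact vy=-29.283
  bounce: vy ← 0.52·29.283 = 15.227
Arc 2: start y=0.000, vy=15.227 → t=3.045, apex=11.593, x_land=98.514, impact vy=-15.227
  bounce: vy ← 0.52·15.227 = 7.918
Arc 3: start y=0.000, vy=7.918 → t=1.584, apex=3.135, x_land=117.406, impact vy=-7.918
  bounce: vy ← 0.52·7.918 = 4.117
Arc 4: start y=0.000, vy=4.117 → t=0.823, apex=0.848, x_land=127.230, impact vy=-4.117
  bounce: vy ← 0.52·4.117 = 2.141

1 5.212 42.873 62.182
2 3.045 11.593 98.514
3 1.584 3.135 117.406
4 0.823 0.848 127.230
final: 127.230 2.141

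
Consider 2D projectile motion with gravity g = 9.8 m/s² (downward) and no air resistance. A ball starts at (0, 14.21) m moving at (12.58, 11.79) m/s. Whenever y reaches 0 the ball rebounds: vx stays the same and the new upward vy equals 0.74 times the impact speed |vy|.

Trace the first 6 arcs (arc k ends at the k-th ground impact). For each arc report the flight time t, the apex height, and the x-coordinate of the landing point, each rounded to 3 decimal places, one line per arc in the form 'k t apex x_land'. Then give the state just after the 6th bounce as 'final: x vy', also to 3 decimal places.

Arc 1: start y=14.210, vy=11.790 → t=3.288, apex=21.302, x_land=41.364, impact vy=-20.433
  bounce: vy ← 0.74·20.433 = 15.121
Arc 2: start y=0.000, vy=15.121 → t=3.086, apex=11.665, x_land=80.184, impact vy=-15.121
  bounce: vy ← 0.74·15.121 = 11.189
Arc 3: start y=0.000, vy=11.189 → t=2.284, apex=6.388, x_land=108.911, impact vy=-11.189
  bounce: vy ← 0.74·11.189 = 8.280
Arc 4: start y=0.000, vy=8.280 → t=1.690, apex=3.498, x_land=130.169, impact vy=-8.280
  bounce: vy ← 0.74·8.280 = 6.127
Arc 5: start y=0.000, vy=6.127 → t=1.250, apex=1.915, x_land=145.900, impact vy=-6.127
  bounce: vy ← 0.74·6.127 = 4.534
Arc 6: start y=0.000, vy=4.534 → t=0.925, apex=1.049, x_land=157.540, impact vy=-4.534
  bounce: vy ← 0.74·4.534 = 3.355

1 3.288 21.302 41.364
2 3.086 11.665 80.184
3 2.284 6.388 108.911
4 1.690 3.498 130.169
5 1.250 1.915 145.900
6 0.925 1.049 157.540
final: 157.540 3.355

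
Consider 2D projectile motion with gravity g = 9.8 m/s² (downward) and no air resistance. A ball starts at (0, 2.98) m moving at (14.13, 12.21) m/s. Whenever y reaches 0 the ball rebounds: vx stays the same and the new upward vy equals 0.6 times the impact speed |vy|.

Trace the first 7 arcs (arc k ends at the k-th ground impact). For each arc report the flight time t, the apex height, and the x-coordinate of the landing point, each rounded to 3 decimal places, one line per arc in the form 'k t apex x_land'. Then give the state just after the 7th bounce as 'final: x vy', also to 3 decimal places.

Arc 1: start y=2.980, vy=12.210 → t=2.716, apex=10.586, x_land=38.374, impact vy=-14.405
  bounce: vy ← 0.6·14.405 = 8.643
Arc 2: start y=0.000, vy=8.643 → t=1.764, apex=3.811, x_land=63.297, impact vy=-8.643
  bounce: vy ← 0.6·8.643 = 5.186
Arc 3: start y=0.000, vy=5.186 → t=1.058, apex=1.372, x_land=78.250, impact vy=-5.186
  bounce: vy ← 0.6·5.186 = 3.111
Arc 4: start y=0.000, vy=3.111 → t=0.635, apex=0.494, x_land=87.223, impact vy=-3.111
  bounce: vy ← 0.6·3.111 = 1.867
Arc 5: start y=0.000, vy=1.867 → t=0.381, apex=0.178, x_land=92.606, impact vy=-1.867
  bounce: vy ← 0.6·1.867 = 1.120
Arc 6: start y=0.000, vy=1.120 → t=0.229, apex=0.064, x_land=95.836, impact vy=-1.120
  bounce: vy ← 0.6·1.120 = 0.672
Arc 7: start y=0.000, vy=0.672 → t=0.137, apex=0.023, x_land=97.774, impact vy=-0.672
  bounce: vy ← 0.6·0.672 = 0.403

1 2.716 10.586 38.374
2 1.764 3.811 63.297
3 1.058 1.372 78.250
4 0.635 0.494 87.223
5 0.381 0.178 92.606
6 0.229 0.064 95.836
7 0.137 0.023 97.774
final: 97.774 0.403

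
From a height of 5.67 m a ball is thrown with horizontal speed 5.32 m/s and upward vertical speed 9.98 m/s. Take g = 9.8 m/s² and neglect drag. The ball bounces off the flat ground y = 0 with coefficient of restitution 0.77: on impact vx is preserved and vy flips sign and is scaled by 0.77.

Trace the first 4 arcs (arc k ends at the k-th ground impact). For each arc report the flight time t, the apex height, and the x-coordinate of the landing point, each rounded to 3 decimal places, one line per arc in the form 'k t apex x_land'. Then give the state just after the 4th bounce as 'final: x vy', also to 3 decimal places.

Arc 1: start y=5.670, vy=9.980 → t=2.500, apex=10.752, x_land=13.298, impact vy=-14.517
  bounce: vy ← 0.77·14.517 = 11.178
Arc 2: start y=0.000, vy=11.178 → t=2.281, apex=6.375, x_land=25.434, impact vy=-11.178
  bounce: vy ← 0.77·11.178 = 8.607
Arc 3: start y=0.000, vy=8.607 → t=1.757, apex=3.780, x_land=34.779, impact vy=-8.607
  bounce: vy ← 0.77·8.607 = 6.627
Arc 4: start y=0.000, vy=6.627 → t=1.353, apex=2.241, x_land=41.974, impact vy=-6.627
  bounce: vy ← 0.77·6.627 = 5.103

1 2.500 10.752 13.298
2 2.281 6.375 25.434
3 1.757 3.780 34.779
4 1.353 2.241 41.974
final: 41.974 5.103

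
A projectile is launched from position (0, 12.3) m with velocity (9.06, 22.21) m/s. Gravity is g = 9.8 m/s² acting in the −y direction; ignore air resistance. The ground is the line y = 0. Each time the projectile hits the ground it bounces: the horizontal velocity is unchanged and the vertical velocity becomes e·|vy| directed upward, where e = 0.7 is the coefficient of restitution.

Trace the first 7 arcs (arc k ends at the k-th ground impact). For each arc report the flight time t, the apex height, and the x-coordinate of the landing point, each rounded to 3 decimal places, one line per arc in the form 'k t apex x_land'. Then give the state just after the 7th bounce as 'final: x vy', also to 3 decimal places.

1 5.032 37.468 45.586
2 3.871 18.359 80.660
3 2.710 8.996 105.212
4 1.897 4.408 122.398
5 1.328 2.160 134.428
6 0.930 1.058 142.850
7 0.651 0.519 148.745
final: 148.745 2.232

Arc 1: start y=12.300, vy=22.210 → t=5.032, apex=37.468, x_land=45.586, impact vy=-27.099
  bounce: vy ← 0.7·27.099 = 18.969
Arc 2: start y=0.000, vy=18.969 → t=3.871, apex=18.359, x_land=80.660, impact vy=-18.969
  bounce: vy ← 0.7·18.969 = 13.279
Arc 3: start y=0.000, vy=13.279 → t=2.710, apex=8.996, x_land=105.212, impact vy=-13.279
  bounce: vy ← 0.7·13.279 = 9.295
Arc 4: start y=0.000, vy=9.295 → t=1.897, apex=4.408, x_land=122.398, impact vy=-9.295
  bounce: vy ← 0.7·9.295 = 6.507
Arc 5: start y=0.000, vy=6.507 → t=1.328, apex=2.160, x_land=134.428, impact vy=-6.507
  bounce: vy ← 0.7·6.507 = 4.555
Arc 6: start y=0.000, vy=4.555 → t=0.930, apex=1.058, x_land=142.850, impact vy=-4.555
  bounce: vy ← 0.7·4.555 = 3.188
Arc 7: start y=0.000, vy=3.188 → t=0.651, apex=0.519, x_land=148.745, impact vy=-3.188
  bounce: vy ← 0.7·3.188 = 2.232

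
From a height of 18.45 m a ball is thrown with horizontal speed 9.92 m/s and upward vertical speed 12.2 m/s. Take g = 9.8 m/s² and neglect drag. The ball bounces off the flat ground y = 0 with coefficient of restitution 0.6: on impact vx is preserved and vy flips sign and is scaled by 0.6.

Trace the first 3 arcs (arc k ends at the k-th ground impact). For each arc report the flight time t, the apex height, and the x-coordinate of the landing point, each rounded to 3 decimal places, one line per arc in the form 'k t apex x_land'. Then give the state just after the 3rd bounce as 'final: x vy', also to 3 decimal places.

1 3.550 26.044 35.219
2 2.767 9.376 62.663
3 1.660 3.375 79.130
final: 79.130 4.880

Arc 1: start y=18.450, vy=12.200 → t=3.550, apex=26.044, x_land=35.219, impact vy=-22.593
  bounce: vy ← 0.6·22.593 = 13.556
Arc 2: start y=0.000, vy=13.556 → t=2.767, apex=9.376, x_land=62.663, impact vy=-13.556
  bounce: vy ← 0.6·13.556 = 8.134
Arc 3: start y=0.000, vy=8.134 → t=1.660, apex=3.375, x_land=79.130, impact vy=-8.134
  bounce: vy ← 0.6·8.134 = 4.880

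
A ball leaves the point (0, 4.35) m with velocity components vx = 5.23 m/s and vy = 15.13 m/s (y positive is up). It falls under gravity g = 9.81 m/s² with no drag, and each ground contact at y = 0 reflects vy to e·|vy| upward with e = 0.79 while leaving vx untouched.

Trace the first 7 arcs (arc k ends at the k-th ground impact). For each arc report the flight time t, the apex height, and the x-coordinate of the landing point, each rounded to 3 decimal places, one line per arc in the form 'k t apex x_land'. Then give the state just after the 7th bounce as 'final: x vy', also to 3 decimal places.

1 3.349 16.018 17.517
2 2.855 9.997 32.450
3 2.256 6.239 44.247
4 1.782 3.894 53.566
5 1.408 2.430 60.929
6 1.112 1.517 66.745
7 0.879 0.946 71.340
final: 71.340 3.404

Arc 1: start y=4.350, vy=15.130 → t=3.349, apex=16.018, x_land=17.517, impact vy=-17.727
  bounce: vy ← 0.79·17.727 = 14.005
Arc 2: start y=0.000, vy=14.005 → t=2.855, apex=9.997, x_land=32.450, impact vy=-14.005
  bounce: vy ← 0.79·14.005 = 11.064
Arc 3: start y=0.000, vy=11.064 → t=2.256, apex=6.239, x_land=44.247, impact vy=-11.064
  bounce: vy ← 0.79·11.064 = 8.740
Arc 4: start y=0.000, vy=8.740 → t=1.782, apex=3.894, x_land=53.566, impact vy=-8.740
  bounce: vy ← 0.79·8.740 = 6.905
Arc 5: start y=0.000, vy=6.905 → t=1.408, apex=2.430, x_land=60.929, impact vy=-6.905
  bounce: vy ← 0.79·6.905 = 5.455
Arc 6: start y=0.000, vy=5.455 → t=1.112, apex=1.517, x_land=66.745, impact vy=-5.455
  bounce: vy ← 0.79·5.455 = 4.309
Arc 7: start y=0.000, vy=4.309 → t=0.879, apex=0.946, x_land=71.340, impact vy=-4.309
  bounce: vy ← 0.79·4.309 = 3.404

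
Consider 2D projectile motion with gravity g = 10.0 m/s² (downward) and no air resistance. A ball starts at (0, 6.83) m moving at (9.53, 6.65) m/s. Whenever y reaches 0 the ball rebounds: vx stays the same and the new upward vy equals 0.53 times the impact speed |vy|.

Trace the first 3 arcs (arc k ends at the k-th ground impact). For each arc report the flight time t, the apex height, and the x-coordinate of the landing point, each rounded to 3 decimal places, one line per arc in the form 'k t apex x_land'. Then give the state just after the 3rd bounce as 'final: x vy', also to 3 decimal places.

1 2.010 9.041 19.152
2 1.425 2.540 32.736
3 0.755 0.713 39.936
final: 39.936 2.002

Arc 1: start y=6.830, vy=6.650 → t=2.010, apex=9.041, x_land=19.152, impact vy=-13.447
  bounce: vy ← 0.53·13.447 = 7.127
Arc 2: start y=0.000, vy=7.127 → t=1.425, apex=2.540, x_land=32.736, impact vy=-7.127
  bounce: vy ← 0.53·7.127 = 3.777
Arc 3: start y=0.000, vy=3.777 → t=0.755, apex=0.713, x_land=39.936, impact vy=-3.777
  bounce: vy ← 0.53·3.777 = 2.002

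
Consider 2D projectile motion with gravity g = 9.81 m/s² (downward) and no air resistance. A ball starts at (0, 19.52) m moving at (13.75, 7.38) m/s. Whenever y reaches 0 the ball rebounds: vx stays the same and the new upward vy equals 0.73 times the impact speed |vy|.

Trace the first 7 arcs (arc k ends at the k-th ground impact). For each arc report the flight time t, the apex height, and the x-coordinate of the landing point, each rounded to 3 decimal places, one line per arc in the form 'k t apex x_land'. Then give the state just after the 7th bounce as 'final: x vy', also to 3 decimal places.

1 2.884 22.296 39.659
2 3.113 11.882 82.460
3 2.272 6.332 113.704
4 1.659 3.374 136.513
5 1.211 1.798 153.163
6 0.884 0.958 165.318
7 0.645 0.511 174.190
final: 174.190 2.311

Arc 1: start y=19.520, vy=7.380 → t=2.884, apex=22.296, x_land=39.659, impact vy=-20.915
  bounce: vy ← 0.73·20.915 = 15.268
Arc 2: start y=0.000, vy=15.268 → t=3.113, apex=11.882, x_land=82.460, impact vy=-15.268
  bounce: vy ← 0.73·15.268 = 11.146
Arc 3: start y=0.000, vy=11.146 → t=2.272, apex=6.332, x_land=113.704, impact vy=-11.146
  bounce: vy ← 0.73·11.146 = 8.136
Arc 4: start y=0.000, vy=8.136 → t=1.659, apex=3.374, x_land=136.513, impact vy=-8.136
  bounce: vy ← 0.73·8.136 = 5.940
Arc 5: start y=0.000, vy=5.940 → t=1.211, apex=1.798, x_land=153.163, impact vy=-5.940
  bounce: vy ← 0.73·5.940 = 4.336
Arc 6: start y=0.000, vy=4.336 → t=0.884, apex=0.958, x_land=165.318, impact vy=-4.336
  bounce: vy ← 0.73·4.336 = 3.165
Arc 7: start y=0.000, vy=3.165 → t=0.645, apex=0.511, x_land=174.190, impact vy=-3.165
  bounce: vy ← 0.73·3.165 = 2.311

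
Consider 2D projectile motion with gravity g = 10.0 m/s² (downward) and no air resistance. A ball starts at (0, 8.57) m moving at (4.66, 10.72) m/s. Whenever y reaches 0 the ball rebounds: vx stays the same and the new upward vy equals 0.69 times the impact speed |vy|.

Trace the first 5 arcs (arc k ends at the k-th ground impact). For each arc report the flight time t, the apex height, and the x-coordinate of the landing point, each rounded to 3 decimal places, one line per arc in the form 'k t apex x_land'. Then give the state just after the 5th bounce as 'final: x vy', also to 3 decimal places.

Arc 1: start y=8.570, vy=10.720 → t=2.764, apex=14.316, x_land=12.881, impact vy=-16.921
  bounce: vy ← 0.69·16.921 = 11.675
Arc 2: start y=0.000, vy=11.675 → t=2.335, apex=6.816, x_land=23.762, impact vy=-11.675
  bounce: vy ← 0.69·11.675 = 8.056
Arc 3: start y=0.000, vy=8.056 → t=1.611, apex=3.245, x_land=31.270, impact vy=-8.056
  bounce: vy ← 0.69·8.056 = 5.559
Arc 4: start y=0.000, vy=5.559 → t=1.112, apex=1.545, x_land=36.451, impact vy=-5.559
  bounce: vy ← 0.69·5.559 = 3.835
Arc 5: start y=0.000, vy=3.835 → t=0.767, apex=0.736, x_land=40.026, impact vy=-3.835
  bounce: vy ← 0.69·3.835 = 2.646

1 2.764 14.316 12.881
2 2.335 6.816 23.762
3 1.611 3.245 31.270
4 1.112 1.545 36.451
5 0.767 0.736 40.026
final: 40.026 2.646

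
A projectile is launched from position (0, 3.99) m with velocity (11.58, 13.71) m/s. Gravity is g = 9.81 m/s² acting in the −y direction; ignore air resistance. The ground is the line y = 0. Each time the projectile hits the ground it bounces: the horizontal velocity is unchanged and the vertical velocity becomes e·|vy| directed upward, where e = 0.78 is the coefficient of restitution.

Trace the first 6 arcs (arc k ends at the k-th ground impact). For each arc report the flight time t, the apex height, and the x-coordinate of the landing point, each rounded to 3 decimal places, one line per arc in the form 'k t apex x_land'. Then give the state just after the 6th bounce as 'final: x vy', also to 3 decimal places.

Arc 1: start y=3.990, vy=13.710 → t=3.061, apex=13.570, x_land=35.445, impact vy=-16.317
  bounce: vy ← 0.78·16.317 = 12.727
Arc 2: start y=0.000, vy=12.727 → t=2.595, apex=8.256, x_land=65.492, impact vy=-12.727
  bounce: vy ← 0.78·12.727 = 9.927
Arc 3: start y=0.000, vy=9.927 → t=2.024, apex=5.023, x_land=88.929, impact vy=-9.927
  bounce: vy ← 0.78·9.927 = 7.743
Arc 4: start y=0.000, vy=7.743 → t=1.579, apex=3.056, x_land=107.210, impact vy=-7.743
  bounce: vy ← 0.78·7.743 = 6.040
Arc 5: start y=0.000, vy=6.040 → t=1.231, apex=1.859, x_land=121.469, impact vy=-6.040
  bounce: vy ← 0.78·6.040 = 4.711
Arc 6: start y=0.000, vy=4.711 → t=0.960, apex=1.131, x_land=132.591, impact vy=-4.711
  bounce: vy ← 0.78·4.711 = 3.675

1 3.061 13.570 35.445
2 2.595 8.256 65.492
3 2.024 5.023 88.929
4 1.579 3.056 107.210
5 1.231 1.859 121.469
6 0.960 1.131 132.591
final: 132.591 3.675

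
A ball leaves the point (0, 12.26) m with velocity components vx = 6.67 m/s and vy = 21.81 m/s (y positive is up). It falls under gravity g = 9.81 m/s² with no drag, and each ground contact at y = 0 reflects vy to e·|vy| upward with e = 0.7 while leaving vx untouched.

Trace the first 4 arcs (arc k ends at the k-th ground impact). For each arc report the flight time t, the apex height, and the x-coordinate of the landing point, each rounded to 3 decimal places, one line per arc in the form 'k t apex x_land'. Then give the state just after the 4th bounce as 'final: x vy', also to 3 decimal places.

1 4.951 36.504 33.025
2 3.819 17.887 58.500
3 2.673 8.765 76.332
4 1.871 4.295 88.815
final: 88.815 6.426

Arc 1: start y=12.260, vy=21.810 → t=4.951, apex=36.504, x_land=33.025, impact vy=-26.762
  bounce: vy ← 0.7·26.762 = 18.734
Arc 2: start y=0.000, vy=18.734 → t=3.819, apex=17.887, x_land=58.500, impact vy=-18.734
  bounce: vy ← 0.7·18.734 = 13.113
Arc 3: start y=0.000, vy=13.113 → t=2.673, apex=8.765, x_land=76.332, impact vy=-13.113
  bounce: vy ← 0.7·13.113 = 9.179
Arc 4: start y=0.000, vy=9.179 → t=1.871, apex=4.295, x_land=88.815, impact vy=-9.179
  bounce: vy ← 0.7·9.179 = 6.426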